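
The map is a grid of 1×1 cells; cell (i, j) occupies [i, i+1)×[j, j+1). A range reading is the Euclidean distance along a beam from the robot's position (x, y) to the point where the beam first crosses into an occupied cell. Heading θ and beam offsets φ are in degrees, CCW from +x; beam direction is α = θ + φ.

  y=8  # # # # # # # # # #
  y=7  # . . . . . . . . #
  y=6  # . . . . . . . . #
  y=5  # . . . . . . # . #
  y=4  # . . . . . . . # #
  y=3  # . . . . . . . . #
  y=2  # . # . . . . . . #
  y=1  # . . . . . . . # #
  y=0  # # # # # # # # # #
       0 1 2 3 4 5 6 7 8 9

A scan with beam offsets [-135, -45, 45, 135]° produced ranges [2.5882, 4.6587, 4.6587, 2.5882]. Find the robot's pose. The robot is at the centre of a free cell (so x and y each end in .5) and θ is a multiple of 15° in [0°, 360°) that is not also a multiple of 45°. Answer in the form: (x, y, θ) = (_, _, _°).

Candidates: 52 free-cell centres × 16 headings = 832 poses. Raycast each; keep the one whose scan matches to 4 dp.
  (4.5, 3.5, 75°): beam 1 = 2.8868 ≠ 2.5882 ✗
  (1.5, 4.5, 330°): beam 1 = 0.5176 ≠ 2.5882 ✗
  (2.5, 1.5, 15°): beam 1 = 0.5774 ≠ 2.5882 ✗
  …
  (3.5, 3.5, 60°): r_1=2.5882, r_2=4.6587, r_3=4.6587, r_4=2.5882 — all match ✓
No second candidate reproduces the full scan.

(x, y, θ) = (3.5, 3.5, 60°)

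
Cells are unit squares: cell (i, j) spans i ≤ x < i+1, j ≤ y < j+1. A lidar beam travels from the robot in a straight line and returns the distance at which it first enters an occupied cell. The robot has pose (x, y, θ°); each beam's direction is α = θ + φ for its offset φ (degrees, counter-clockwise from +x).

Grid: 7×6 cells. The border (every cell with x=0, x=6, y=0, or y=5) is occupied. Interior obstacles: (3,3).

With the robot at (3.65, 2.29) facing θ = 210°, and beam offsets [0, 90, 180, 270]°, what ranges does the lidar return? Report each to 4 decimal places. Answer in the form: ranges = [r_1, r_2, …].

beam 1: φ=0°, α=210°
  d=(-0.8660,-0.5000)  start (3,2)  tX=0.7506 tY=0.5800  stride 1/|dx|=1.1547 1/|dy|=2.0000
    cross y-line → (3,1), t=0.5800
    cross x-line → (2,1), t=0.7506
    cross x-line → (1,1), t=1.9053
    cross y-line → (1,0), t=2.5800 (wall)
  → r_1 = 2.5800
beam 2: φ=90°, α=300°
  d=(0.5000,-0.8660)  start (3,2)  tX=0.7000 tY=0.3349  stride 1/|dx|=2.0000 1/|dy|=1.1547
    cross y-line → (3,1), t=0.3349
    cross x-line → (4,1), t=0.7000
    cross y-line → (4,0), t=1.4896 (wall)
  → r_2 = 1.4896
beam 3: φ=180°, α=30°
  d=(0.8660,0.5000)  start (3,2)  tX=0.4041 tY=1.4200  stride 1/|dx|=1.1547 1/|dy|=2.0000
    cross x-line → (4,2), t=0.4041
    cross y-line → (4,3), t=1.4200
    cross x-line → (5,3), t=1.5588
    cross x-line → (6,3), t=2.7135 (wall)
  → r_3 = 2.7135
beam 4: φ=270°, α=120°
  d=(-0.5000,0.8660)  start (3,2)  tX=1.3000 tY=0.8198  stride 1/|dx|=2.0000 1/|dy|=1.1547
    cross y-line → (3,3), t=0.8198 (wall)
  → r_4 = 0.8198

ranges = [2.5800, 1.4896, 2.7135, 0.8198]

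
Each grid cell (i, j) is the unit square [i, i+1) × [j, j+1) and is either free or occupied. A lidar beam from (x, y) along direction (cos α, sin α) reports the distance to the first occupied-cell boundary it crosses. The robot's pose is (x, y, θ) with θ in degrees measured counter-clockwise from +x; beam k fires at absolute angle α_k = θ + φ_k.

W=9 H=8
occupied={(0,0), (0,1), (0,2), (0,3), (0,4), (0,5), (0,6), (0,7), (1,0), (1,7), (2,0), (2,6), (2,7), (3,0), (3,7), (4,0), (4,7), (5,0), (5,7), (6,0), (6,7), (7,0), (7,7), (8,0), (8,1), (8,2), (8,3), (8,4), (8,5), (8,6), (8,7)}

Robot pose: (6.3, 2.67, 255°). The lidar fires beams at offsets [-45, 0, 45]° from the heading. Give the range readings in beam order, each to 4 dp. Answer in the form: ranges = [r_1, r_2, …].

ranges = [3.3400, 1.7289, 1.9283]

beam 1: φ=-45°, α=210°
  direction (-0.8660, -0.5000); cell (6,2); t to first gridline: x 0.3464, y 1.3400 (then +1.1547 / +2.0000)
    (5,2) via x @ 0.3464
    (5,1) via y @ 1.3400
    (4,1) via x @ 1.5011
    (3,1) via x @ 2.6558
    (3,0) via y @ 3.3400  # hit
  → r_1 = 3.3400
beam 2: φ=0°, α=255°
  direction (-0.2588, -0.9659); cell (6,2); t to first gridline: x 1.1591, y 0.6936 (then +3.8637 / +1.0353)
    (6,1) via y @ 0.6936
    (5,1) via x @ 1.1591
    (5,0) via y @ 1.7289  # hit
  → r_2 = 1.7289
beam 3: φ=45°, α=300°
  direction (0.5000, -0.8660); cell (6,2); t to first gridline: x 1.4000, y 0.7736 (then +2.0000 / +1.1547)
    (6,1) via y @ 0.7736
    (7,1) via x @ 1.4000
    (7,0) via y @ 1.9283  # hit
  → r_3 = 1.9283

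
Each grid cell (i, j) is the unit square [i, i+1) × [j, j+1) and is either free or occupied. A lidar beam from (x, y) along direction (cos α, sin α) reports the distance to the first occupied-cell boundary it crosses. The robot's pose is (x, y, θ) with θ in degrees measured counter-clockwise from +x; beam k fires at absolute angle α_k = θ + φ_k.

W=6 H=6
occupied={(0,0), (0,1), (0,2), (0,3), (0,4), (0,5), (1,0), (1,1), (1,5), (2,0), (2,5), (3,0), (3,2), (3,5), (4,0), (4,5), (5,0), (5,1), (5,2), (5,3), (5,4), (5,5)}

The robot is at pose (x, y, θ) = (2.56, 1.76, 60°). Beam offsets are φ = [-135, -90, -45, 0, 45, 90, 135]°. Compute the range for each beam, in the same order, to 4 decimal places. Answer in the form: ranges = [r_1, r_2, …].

ranges = [0.7868, 1.5200, 0.9273, 0.8800, 3.3543, 1.8013, 0.5798]

beam 1: φ=-135°, α=285°
  d=(0.2588,-0.9659)  start (2,1)  tX=1.7000 tY=0.7868  stride 1/|dx|=3.8637 1/|dy|=1.0353
    cross y-line → (2,0), t=0.7868 (wall)
  → r_1 = 0.7868
beam 2: φ=-90°, α=330°
  d=(0.8660,-0.5000)  start (2,1)  tX=0.5081 tY=1.5200  stride 1/|dx|=1.1547 1/|dy|=2.0000
    cross x-line → (3,1), t=0.5081
    cross y-line → (3,0), t=1.5200 (wall)
  → r_2 = 1.5200
beam 3: φ=-45°, α=15°
  d=(0.9659,0.2588)  start (2,1)  tX=0.4555 tY=0.9273  stride 1/|dx|=1.0353 1/|dy|=3.8637
    cross x-line → (3,1), t=0.4555
    cross y-line → (3,2), t=0.9273 (wall)
  → r_3 = 0.9273
beam 4: φ=0°, α=60°
  d=(0.5000,0.8660)  start (2,1)  tX=0.8800 tY=0.2771  stride 1/|dx|=2.0000 1/|dy|=1.1547
    cross y-line → (2,2), t=0.2771
    cross x-line → (3,2), t=0.8800 (wall)
  → r_4 = 0.8800
beam 5: φ=45°, α=105°
  d=(-0.2588,0.9659)  start (2,1)  tX=2.1637 tY=0.2485  stride 1/|dx|=3.8637 1/|dy|=1.0353
    cross y-line → (2,2), t=0.2485
    cross y-line → (2,3), t=1.2837
    cross x-line → (1,3), t=2.1637
    cross y-line → (1,4), t=2.3190
    cross y-line → (1,5), t=3.3543 (wall)
  → r_5 = 3.3543
beam 6: φ=90°, α=150°
  d=(-0.8660,0.5000)  start (2,1)  tX=0.6466 tY=0.4800  stride 1/|dx|=1.1547 1/|dy|=2.0000
    cross y-line → (2,2), t=0.4800
    cross x-line → (1,2), t=0.6466
    cross x-line → (0,2), t=1.8013 (wall)
  → r_6 = 1.8013
beam 7: φ=135°, α=195°
  d=(-0.9659,-0.2588)  start (2,1)  tX=0.5798 tY=2.9364  stride 1/|dx|=1.0353 1/|dy|=3.8637
    cross x-line → (1,1), t=0.5798 (wall)
  → r_7 = 0.5798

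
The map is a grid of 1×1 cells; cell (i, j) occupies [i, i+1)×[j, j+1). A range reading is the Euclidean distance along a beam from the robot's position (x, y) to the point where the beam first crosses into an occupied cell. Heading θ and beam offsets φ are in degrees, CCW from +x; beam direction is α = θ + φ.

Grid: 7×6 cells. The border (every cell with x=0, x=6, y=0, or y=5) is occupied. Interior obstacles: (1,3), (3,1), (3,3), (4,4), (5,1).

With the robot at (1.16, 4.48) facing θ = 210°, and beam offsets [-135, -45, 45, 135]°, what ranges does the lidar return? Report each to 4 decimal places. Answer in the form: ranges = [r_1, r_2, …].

beam 1: φ=-135°, α=75°
  dir = (cos 75°, sin 75°) = (0.2588, 0.9659); from cell (1,4)
  next x-line at t=3.2455, next y-line at t=0.5383; Δt_x=3.8637, Δt_y=1.0353
    y: enter (1,5) at t=0.5383 ← occupied
  → r_1 = 0.5383
beam 2: φ=-45°, α=165°
  dir = (cos 165°, sin 165°) = (-0.9659, 0.2588); from cell (1,4)
  next x-line at t=0.1656, next y-line at t=2.0091; Δt_x=1.0353, Δt_y=3.8637
    x: enter (0,4) at t=0.1656 ← occupied
  → r_2 = 0.1656
beam 3: φ=45°, α=255°
  dir = (cos 255°, sin 255°) = (-0.2588, -0.9659); from cell (1,4)
  next x-line at t=0.6182, next y-line at t=0.4969; Δt_x=3.8637, Δt_y=1.0353
    y: enter (1,3) at t=0.4969 ← occupied
  → r_3 = 0.4969
beam 4: φ=135°, α=345°
  dir = (cos 345°, sin 345°) = (0.9659, -0.2588); from cell (1,4)
  next x-line at t=0.8696, next y-line at t=1.8546; Δt_x=1.0353, Δt_y=3.8637
    x: enter (2,4) at t=0.8696
    y: enter (2,3) at t=1.8546
    x: enter (3,3) at t=1.9049 ← occupied
  → r_4 = 1.9049

ranges = [0.5383, 0.1656, 0.4969, 1.9049]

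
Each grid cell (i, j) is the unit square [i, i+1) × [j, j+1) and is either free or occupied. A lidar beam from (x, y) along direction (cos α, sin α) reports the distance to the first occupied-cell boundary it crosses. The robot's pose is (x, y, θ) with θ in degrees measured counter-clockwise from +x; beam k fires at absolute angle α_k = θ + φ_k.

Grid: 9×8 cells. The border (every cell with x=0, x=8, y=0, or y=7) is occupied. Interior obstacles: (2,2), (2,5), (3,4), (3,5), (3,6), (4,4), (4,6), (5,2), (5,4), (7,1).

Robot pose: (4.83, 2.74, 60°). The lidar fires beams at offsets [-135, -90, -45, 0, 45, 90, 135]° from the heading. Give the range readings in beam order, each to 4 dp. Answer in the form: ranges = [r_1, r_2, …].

ranges = [0.6568, 0.1963, 0.1760, 1.4549, 1.3044, 4.4225, 1.8946]

beam 1: φ=-135°, α=285°
  cosα=0.2588 sinα=-0.9659 | (4,2) | tMaxX 0.6568 tMaxY 0.7661 | tΔX 3.8637 tΔY 1.0353
    t=0.6568 [x] (5,2) — stop
  → r_1 = 0.6568
beam 2: φ=-90°, α=330°
  cosα=0.8660 sinα=-0.5000 | (4,2) | tMaxX 0.1963 tMaxY 1.4800 | tΔX 1.1547 tΔY 2.0000
    t=0.1963 [x] (5,2) — stop
  → r_2 = 0.1963
beam 3: φ=-45°, α=15°
  cosα=0.9659 sinα=0.2588 | (4,2) | tMaxX 0.1760 tMaxY 1.0046 | tΔX 1.0353 tΔY 3.8637
    t=0.1760 [x] (5,2) — stop
  → r_3 = 0.1760
beam 4: φ=0°, α=60°
  cosα=0.5000 sinα=0.8660 | (4,2) | tMaxX 0.3400 tMaxY 0.3002 | tΔX 2.0000 tΔY 1.1547
    t=0.3002 [y] (4,3)
    t=0.3400 [x] (5,3)
    t=1.4549 [y] (5,4) — stop
  → r_4 = 1.4549
beam 5: φ=45°, α=105°
  cosα=-0.2588 sinα=0.9659 | (4,2) | tMaxX 3.2069 tMaxY 0.2692 | tΔX 3.8637 tΔY 1.0353
    t=0.2692 [y] (4,3)
    t=1.3044 [y] (4,4) — stop
  → r_5 = 1.3044
beam 6: φ=90°, α=150°
  cosα=-0.8660 sinα=0.5000 | (4,2) | tMaxX 0.9584 tMaxY 0.5200 | tΔX 1.1547 tΔY 2.0000
    t=0.5200 [y] (4,3)
    t=0.9584 [x] (3,3)
    t=2.1131 [x] (2,3)
    t=2.5200 [y] (2,4)
    t=3.2678 [x] (1,4)
    t=4.4225 [x] (0,4) — stop
  → r_6 = 4.4225
beam 7: φ=135°, α=195°
  cosα=-0.9659 sinα=-0.2588 | (4,2) | tMaxX 0.8593 tMaxY 2.8591 | tΔX 1.0353 tΔY 3.8637
    t=0.8593 [x] (3,2)
    t=1.8946 [x] (2,2) — stop
  → r_7 = 1.8946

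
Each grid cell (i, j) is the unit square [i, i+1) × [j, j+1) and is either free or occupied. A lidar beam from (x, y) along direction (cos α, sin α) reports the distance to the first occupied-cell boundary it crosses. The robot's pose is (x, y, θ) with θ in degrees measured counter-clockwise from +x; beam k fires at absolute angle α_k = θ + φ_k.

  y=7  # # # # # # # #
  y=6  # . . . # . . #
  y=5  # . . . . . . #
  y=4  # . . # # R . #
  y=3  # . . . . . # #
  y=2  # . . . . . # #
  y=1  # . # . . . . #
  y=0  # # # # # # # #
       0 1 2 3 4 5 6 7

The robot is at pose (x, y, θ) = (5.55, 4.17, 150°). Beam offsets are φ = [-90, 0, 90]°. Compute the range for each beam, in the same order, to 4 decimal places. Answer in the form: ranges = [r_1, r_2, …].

beam 1: φ=-90°, α=60°
  cosα=0.5000 sinα=0.8660 | (5,4) | tMaxX 0.9000 tMaxY 0.9584 | tΔX 2.0000 tΔY 1.1547
    t=0.9000 [x] (6,4)
    t=0.9584 [y] (6,5)
    t=2.1131 [y] (6,6)
    t=2.9000 [x] (7,6) — stop
  → r_1 = 2.9000
beam 2: φ=0°, α=150°
  cosα=-0.8660 sinα=0.5000 | (5,4) | tMaxX 0.6351 tMaxY 1.6600 | tΔX 1.1547 tΔY 2.0000
    t=0.6351 [x] (4,4) — stop
  → r_2 = 0.6351
beam 3: φ=90°, α=240°
  cosα=-0.5000 sinα=-0.8660 | (5,4) | tMaxX 1.1000 tMaxY 0.1963 | tΔX 2.0000 tΔY 1.1547
    t=0.1963 [y] (5,3)
    t=1.1000 [x] (4,3)
    t=1.3510 [y] (4,2)
    t=2.5057 [y] (4,1)
    t=3.1000 [x] (3,1)
    t=3.6604 [y] (3,0) — stop
  → r_3 = 3.6604

ranges = [2.9000, 0.6351, 3.6604]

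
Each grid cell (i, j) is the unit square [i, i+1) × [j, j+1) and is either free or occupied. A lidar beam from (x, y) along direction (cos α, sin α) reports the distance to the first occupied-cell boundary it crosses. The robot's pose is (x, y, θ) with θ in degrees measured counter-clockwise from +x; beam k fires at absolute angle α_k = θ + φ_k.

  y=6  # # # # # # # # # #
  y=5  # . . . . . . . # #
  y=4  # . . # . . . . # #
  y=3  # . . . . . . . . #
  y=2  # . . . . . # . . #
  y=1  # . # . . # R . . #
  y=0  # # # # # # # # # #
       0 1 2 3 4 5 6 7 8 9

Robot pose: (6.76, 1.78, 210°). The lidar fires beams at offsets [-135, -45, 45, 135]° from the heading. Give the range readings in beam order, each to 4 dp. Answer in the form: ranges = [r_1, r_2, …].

beam 1: φ=-135°, α=75°
  d=(0.2588,0.9659)  start (6,1)  tX=0.9273 tY=0.2278  stride 1/|dx|=3.8637 1/|dy|=1.0353
    cross y-line → (6,2), t=0.2278 (wall)
  → r_1 = 0.2278
beam 2: φ=-45°, α=165°
  d=(-0.9659,0.2588)  start (6,1)  tX=0.7868 tY=0.8500  stride 1/|dx|=1.0353 1/|dy|=3.8637
    cross x-line → (5,1), t=0.7868 (wall)
  → r_2 = 0.7868
beam 3: φ=45°, α=255°
  d=(-0.2588,-0.9659)  start (6,1)  tX=2.9364 tY=0.8075  stride 1/|dx|=3.8637 1/|dy|=1.0353
    cross y-line → (6,0), t=0.8075 (wall)
  → r_3 = 0.8075
beam 4: φ=135°, α=345°
  d=(0.9659,-0.2588)  start (6,1)  tX=0.2485 tY=3.0137  stride 1/|dx|=1.0353 1/|dy|=3.8637
    cross x-line → (7,1), t=0.2485
    cross x-line → (8,1), t=1.2837
    cross x-line → (9,1), t=2.3190 (wall)
  → r_4 = 2.3190

ranges = [0.2278, 0.7868, 0.8075, 2.3190]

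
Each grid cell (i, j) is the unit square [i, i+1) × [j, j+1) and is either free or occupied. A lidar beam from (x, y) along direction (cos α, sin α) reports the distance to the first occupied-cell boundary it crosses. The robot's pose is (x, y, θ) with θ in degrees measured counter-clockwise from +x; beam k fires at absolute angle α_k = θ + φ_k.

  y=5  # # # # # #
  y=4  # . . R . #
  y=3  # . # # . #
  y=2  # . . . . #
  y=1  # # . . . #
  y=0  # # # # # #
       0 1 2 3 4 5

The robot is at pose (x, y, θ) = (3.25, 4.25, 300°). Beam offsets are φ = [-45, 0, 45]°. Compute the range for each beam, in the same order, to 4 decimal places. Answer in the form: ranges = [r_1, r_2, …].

beam 1: φ=-45°, α=255°
  d=(-0.2588,-0.9659)  start (3,4)  tX=0.9659 tY=0.2588  stride 1/|dx|=3.8637 1/|dy|=1.0353
    cross y-line → (3,3), t=0.2588 (wall)
  → r_1 = 0.2588
beam 2: φ=0°, α=300°
  d=(0.5000,-0.8660)  start (3,4)  tX=1.5000 tY=0.2887  stride 1/|dx|=2.0000 1/|dy|=1.1547
    cross y-line → (3,3), t=0.2887 (wall)
  → r_2 = 0.2887
beam 3: φ=45°, α=345°
  d=(0.9659,-0.2588)  start (3,4)  tX=0.7765 tY=0.9659  stride 1/|dx|=1.0353 1/|dy|=3.8637
    cross x-line → (4,4), t=0.7765
    cross y-line → (4,3), t=0.9659
    cross x-line → (5,3), t=1.8117 (wall)
  → r_3 = 1.8117

ranges = [0.2588, 0.2887, 1.8117]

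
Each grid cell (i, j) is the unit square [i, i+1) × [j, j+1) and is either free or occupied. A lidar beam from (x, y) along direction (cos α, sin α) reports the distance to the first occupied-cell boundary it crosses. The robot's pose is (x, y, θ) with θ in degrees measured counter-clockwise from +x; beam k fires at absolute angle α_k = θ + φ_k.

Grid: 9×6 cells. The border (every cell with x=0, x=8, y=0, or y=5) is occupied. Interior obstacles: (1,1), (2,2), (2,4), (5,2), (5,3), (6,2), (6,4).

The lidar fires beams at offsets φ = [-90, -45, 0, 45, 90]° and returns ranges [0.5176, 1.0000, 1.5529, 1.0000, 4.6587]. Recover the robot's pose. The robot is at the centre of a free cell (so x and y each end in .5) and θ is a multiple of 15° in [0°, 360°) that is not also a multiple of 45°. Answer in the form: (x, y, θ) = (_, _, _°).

Enumerate (i+0.5, j+0.5, θ) over the 21 free cells and 16 admissible headings. For each, cast all 5 beams and compare to the given ranges.
  (6.5, 3.5, 150°): beam 1 = 0.5774 ≠ 0.5176 ✗
  (5.5, 1.5, 255°): beam 1 = 2.5882 ≠ 0.5176 ✗
  (4.5, 4.5, 165°): beam 2 = 0.5774 ≠ 1.0000 ✗
  (5.5, 1.5, 285°): beam 1 = 1.9319 ≠ 0.5176 ✗
  …
  (1.5, 3.5, 285°): r_1=0.5176, r_2=1.0000, r_3=1.5529, r_4=1.0000, r_5=4.6587 — all match ✓
Unique over the lattice → pose = (1.5, 3.5, 285°).

(x, y, θ) = (1.5, 3.5, 285°)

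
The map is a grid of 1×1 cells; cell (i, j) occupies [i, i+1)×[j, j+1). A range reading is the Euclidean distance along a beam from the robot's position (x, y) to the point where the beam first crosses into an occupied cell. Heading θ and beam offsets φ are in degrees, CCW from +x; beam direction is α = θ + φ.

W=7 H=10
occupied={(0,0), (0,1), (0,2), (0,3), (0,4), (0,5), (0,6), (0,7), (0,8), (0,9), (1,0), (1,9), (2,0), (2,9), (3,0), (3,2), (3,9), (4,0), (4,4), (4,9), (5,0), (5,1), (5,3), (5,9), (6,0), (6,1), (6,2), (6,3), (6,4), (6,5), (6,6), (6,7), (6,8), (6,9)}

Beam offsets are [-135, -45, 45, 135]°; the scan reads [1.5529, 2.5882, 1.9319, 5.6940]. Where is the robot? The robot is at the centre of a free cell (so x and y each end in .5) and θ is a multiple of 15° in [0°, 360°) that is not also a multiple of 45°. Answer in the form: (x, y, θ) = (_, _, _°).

Enumerate (i+0.5, j+0.5, θ) over the 36 free cells and 16 admissible headings. For each, cast all 4 beams and compare to the given ranges.
  (2.5, 2.5, 75°): beam 1 = 1.7321 ≠ 1.5529 ✗
  (1.5, 5.5, 120°): beam 1 = 2.5882 ≠ 1.5529 ✗
  (5.5, 4.5, 240°): beam 1 = 4.6587 ≠ 1.5529 ✗
  (4.5, 1.5, 120°): beam 1 = 0.5176 ≠ 1.5529 ✗
  …
  (2.5, 3.5, 330°): r_1=1.5529, r_2=2.5882, r_3=1.9319, r_4=5.6940 — all match ✓
No second candidate reproduces the full scan.

(x, y, θ) = (2.5, 3.5, 330°)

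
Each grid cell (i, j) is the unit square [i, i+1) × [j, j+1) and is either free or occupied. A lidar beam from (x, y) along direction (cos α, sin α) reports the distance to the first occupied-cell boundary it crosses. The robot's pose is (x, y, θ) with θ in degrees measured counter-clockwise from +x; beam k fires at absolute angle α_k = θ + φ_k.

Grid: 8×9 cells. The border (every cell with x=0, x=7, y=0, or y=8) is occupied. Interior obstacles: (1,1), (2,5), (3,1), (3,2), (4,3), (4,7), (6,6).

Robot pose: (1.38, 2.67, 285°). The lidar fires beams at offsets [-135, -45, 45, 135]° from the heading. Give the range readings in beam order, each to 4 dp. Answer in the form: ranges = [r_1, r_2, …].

ranges = [0.4388, 0.7600, 1.8706, 2.6905]

beam 1: φ=-135°, α=150°
  direction (-0.8660, 0.5000); cell (1,2); t to first gridline: x 0.4388, y 0.6600 (then +1.1547 / +2.0000)
    (0,2) via x @ 0.4388  # hit
  → r_1 = 0.4388
beam 2: φ=-45°, α=240°
  direction (-0.5000, -0.8660); cell (1,2); t to first gridline: x 0.7600, y 0.7736 (then +2.0000 / +1.1547)
    (0,2) via x @ 0.7600  # hit
  → r_2 = 0.7600
beam 3: φ=45°, α=330°
  direction (0.8660, -0.5000); cell (1,2); t to first gridline: x 0.7159, y 1.3400 (then +1.1547 / +2.0000)
    (2,2) via x @ 0.7159
    (2,1) via y @ 1.3400
    (3,1) via x @ 1.8706  # hit
  → r_3 = 1.8706
beam 4: φ=135°, α=60°
  direction (0.5000, 0.8660); cell (1,2); t to first gridline: x 1.2400, y 0.3811 (then +2.0000 / +1.1547)
    (1,3) via y @ 0.3811
    (2,3) via x @ 1.2400
    (2,4) via y @ 1.5358
    (2,5) via y @ 2.6905  # hit
  → r_4 = 2.6905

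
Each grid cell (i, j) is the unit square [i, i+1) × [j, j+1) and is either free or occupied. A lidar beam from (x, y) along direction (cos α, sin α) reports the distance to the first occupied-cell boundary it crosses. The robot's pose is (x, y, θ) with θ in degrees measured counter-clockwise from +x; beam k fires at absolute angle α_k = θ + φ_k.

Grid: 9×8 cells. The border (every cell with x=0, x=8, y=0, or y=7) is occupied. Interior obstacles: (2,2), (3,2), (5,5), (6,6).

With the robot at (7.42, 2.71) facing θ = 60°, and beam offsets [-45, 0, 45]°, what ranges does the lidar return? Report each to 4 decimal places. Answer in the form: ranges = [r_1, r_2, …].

beam 1: φ=-45°, α=15°
  d=(0.9659,0.2588)  start (7,2)  tX=0.6005 tY=1.1205  stride 1/|dx|=1.0353 1/|dy|=3.8637
    cross x-line → (8,2), t=0.6005 (wall)
  → r_1 = 0.6005
beam 2: φ=0°, α=60°
  d=(0.5000,0.8660)  start (7,2)  tX=1.1600 tY=0.3349  stride 1/|dx|=2.0000 1/|dy|=1.1547
    cross y-line → (7,3), t=0.3349
    cross x-line → (8,3), t=1.1600 (wall)
  → r_2 = 1.1600
beam 3: φ=45°, α=105°
  d=(-0.2588,0.9659)  start (7,2)  tX=1.6228 tY=0.3002  stride 1/|dx|=3.8637 1/|dy|=1.0353
    cross y-line → (7,3), t=0.3002
    cross y-line → (7,4), t=1.3355
    cross x-line → (6,4), t=1.6228
    cross y-line → (6,5), t=2.3708
    cross y-line → (6,6), t=3.4061 (wall)
  → r_3 = 3.4061

ranges = [0.6005, 1.1600, 3.4061]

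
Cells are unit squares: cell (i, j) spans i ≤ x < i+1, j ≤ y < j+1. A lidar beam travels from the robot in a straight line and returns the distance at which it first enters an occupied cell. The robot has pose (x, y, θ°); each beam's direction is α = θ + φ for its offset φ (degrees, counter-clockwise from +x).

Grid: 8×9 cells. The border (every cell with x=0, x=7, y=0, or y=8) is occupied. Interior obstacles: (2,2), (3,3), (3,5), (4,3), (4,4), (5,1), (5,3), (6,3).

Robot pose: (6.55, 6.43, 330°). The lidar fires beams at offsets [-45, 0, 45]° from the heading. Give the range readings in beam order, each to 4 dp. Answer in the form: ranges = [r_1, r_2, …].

ranges = [1.7387, 0.5196, 0.4659]

beam 1: φ=-45°, α=285°
  d=(0.2588,-0.9659)  start (6,6)  tX=1.7387 tY=0.4452  stride 1/|dx|=3.8637 1/|dy|=1.0353
    cross y-line → (6,5), t=0.4452
    cross y-line → (6,4), t=1.4804
    cross x-line → (7,4), t=1.7387 (wall)
  → r_1 = 1.7387
beam 2: φ=0°, α=330°
  d=(0.8660,-0.5000)  start (6,6)  tX=0.5196 tY=0.8600  stride 1/|dx|=1.1547 1/|dy|=2.0000
    cross x-line → (7,6), t=0.5196 (wall)
  → r_2 = 0.5196
beam 3: φ=45°, α=15°
  d=(0.9659,0.2588)  start (6,6)  tX=0.4659 tY=2.2023  stride 1/|dx|=1.0353 1/|dy|=3.8637
    cross x-line → (7,6), t=0.4659 (wall)
  → r_3 = 0.4659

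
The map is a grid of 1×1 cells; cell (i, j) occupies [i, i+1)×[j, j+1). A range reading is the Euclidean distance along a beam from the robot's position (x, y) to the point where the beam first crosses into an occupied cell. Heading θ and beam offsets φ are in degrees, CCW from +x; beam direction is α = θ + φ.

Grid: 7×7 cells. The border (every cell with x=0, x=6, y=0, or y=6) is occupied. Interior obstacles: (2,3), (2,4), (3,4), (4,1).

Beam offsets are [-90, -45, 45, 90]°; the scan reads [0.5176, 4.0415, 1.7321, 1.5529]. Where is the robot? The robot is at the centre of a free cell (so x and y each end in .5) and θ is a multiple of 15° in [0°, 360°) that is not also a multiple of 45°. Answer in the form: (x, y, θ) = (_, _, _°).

Candidates: 21 free-cell centres × 16 headings = 336 poses. Raycast each; keep the one whose scan matches to 4 dp.
  (2.5, 2.5, 285°): beam 1 = 1.5529 ≠ 0.5176 ✗
  (4.5, 3.5, 255°): beam 1 = 1.5529 ≠ 0.5176 ✗
  (4.5, 5.5, 60°): beam 1 = 1.7321 ≠ 0.5176 ✗
  (1.5, 1.5, 345°): beam 2 = 0.5774 ≠ 4.0415 ✗
  (5.5, 4.5, 240°): beam 1 = 3.0000 ≠ 0.5176 ✗
  …
  (4.5, 4.5, 285°): r_1=0.5176, r_2=4.0415, r_3=1.7321, r_4=1.5529 — all match ✓
Only this pose fits every beam.

(x, y, θ) = (4.5, 4.5, 285°)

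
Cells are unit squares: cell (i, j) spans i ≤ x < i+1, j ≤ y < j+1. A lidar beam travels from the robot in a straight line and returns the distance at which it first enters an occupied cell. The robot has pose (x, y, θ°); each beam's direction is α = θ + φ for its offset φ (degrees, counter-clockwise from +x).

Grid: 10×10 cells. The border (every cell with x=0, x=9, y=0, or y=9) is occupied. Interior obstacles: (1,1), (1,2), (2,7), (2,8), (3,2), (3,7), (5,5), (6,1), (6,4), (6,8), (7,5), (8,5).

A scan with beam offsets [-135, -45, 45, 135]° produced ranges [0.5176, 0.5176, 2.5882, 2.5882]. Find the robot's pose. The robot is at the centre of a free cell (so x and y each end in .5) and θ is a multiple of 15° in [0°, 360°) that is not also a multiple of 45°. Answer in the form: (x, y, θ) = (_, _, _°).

(x, y, θ) = (8.5, 6.5, 60°)

Enumerate (i+0.5, j+0.5, θ) over the 52 free cells and 16 admissible headings. For each, cast all 4 beams and compare to the given ranges.
  (4.5, 7.5, 210°): beam 1 = 1.5529 ≠ 0.5176 ✗
  (1.5, 7.5, 345°): beam 1 = 0.5774 ≠ 0.5176 ✗
  (5.5, 4.5, 165°): beam 1 = 0.5774 ≠ 0.5176 ✗
  (1.5, 8.5, 120°): beam 3 = 0.5176 ≠ 2.5882 ✗
  …
  (8.5, 6.5, 60°): r_1=0.5176, r_2=0.5176, r_3=2.5882, r_4=2.5882 — all match ✓
No second candidate reproduces the full scan.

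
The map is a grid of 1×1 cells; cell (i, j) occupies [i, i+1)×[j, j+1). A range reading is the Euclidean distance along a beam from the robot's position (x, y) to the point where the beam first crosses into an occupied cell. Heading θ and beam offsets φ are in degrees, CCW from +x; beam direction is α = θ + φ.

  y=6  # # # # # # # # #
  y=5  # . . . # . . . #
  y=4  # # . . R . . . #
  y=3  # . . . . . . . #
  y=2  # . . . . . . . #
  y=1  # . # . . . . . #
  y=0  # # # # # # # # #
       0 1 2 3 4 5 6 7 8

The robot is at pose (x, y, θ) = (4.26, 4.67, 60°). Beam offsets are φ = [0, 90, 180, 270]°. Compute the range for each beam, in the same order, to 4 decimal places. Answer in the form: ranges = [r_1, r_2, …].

ranges = [0.3811, 2.6600, 3.0831, 4.3186]

beam 1: φ=0°, α=60°
  d=(0.5000,0.8660)  start (4,4)  tX=1.4800 tY=0.3811  stride 1/|dx|=2.0000 1/|dy|=1.1547
    cross y-line → (4,5), t=0.3811 (wall)
  → r_1 = 0.3811
beam 2: φ=90°, α=150°
  d=(-0.8660,0.5000)  start (4,4)  tX=0.3002 tY=0.6600  stride 1/|dx|=1.1547 1/|dy|=2.0000
    cross x-line → (3,4), t=0.3002
    cross y-line → (3,5), t=0.6600
    cross x-line → (2,5), t=1.4549
    cross x-line → (1,5), t=2.6096
    cross y-line → (1,6), t=2.6600 (wall)
  → r_2 = 2.6600
beam 3: φ=180°, α=240°
  d=(-0.5000,-0.8660)  start (4,4)  tX=0.5200 tY=0.7736  stride 1/|dx|=2.0000 1/|dy|=1.1547
    cross x-line → (3,4), t=0.5200
    cross y-line → (3,3), t=0.7736
    cross y-line → (3,2), t=1.9283
    cross x-line → (2,2), t=2.5200
    cross y-line → (2,1), t=3.0831 (wall)
  → r_3 = 3.0831
beam 4: φ=270°, α=330°
  d=(0.8660,-0.5000)  start (4,4)  tX=0.8545 tY=1.3400  stride 1/|dx|=1.1547 1/|dy|=2.0000
    cross x-line → (5,4), t=0.8545
    cross y-line → (5,3), t=1.3400
    cross x-line → (6,3), t=2.0092
    cross x-line → (7,3), t=3.1639
    cross y-line → (7,2), t=3.3400
    cross x-line → (8,2), t=4.3186 (wall)
  → r_4 = 4.3186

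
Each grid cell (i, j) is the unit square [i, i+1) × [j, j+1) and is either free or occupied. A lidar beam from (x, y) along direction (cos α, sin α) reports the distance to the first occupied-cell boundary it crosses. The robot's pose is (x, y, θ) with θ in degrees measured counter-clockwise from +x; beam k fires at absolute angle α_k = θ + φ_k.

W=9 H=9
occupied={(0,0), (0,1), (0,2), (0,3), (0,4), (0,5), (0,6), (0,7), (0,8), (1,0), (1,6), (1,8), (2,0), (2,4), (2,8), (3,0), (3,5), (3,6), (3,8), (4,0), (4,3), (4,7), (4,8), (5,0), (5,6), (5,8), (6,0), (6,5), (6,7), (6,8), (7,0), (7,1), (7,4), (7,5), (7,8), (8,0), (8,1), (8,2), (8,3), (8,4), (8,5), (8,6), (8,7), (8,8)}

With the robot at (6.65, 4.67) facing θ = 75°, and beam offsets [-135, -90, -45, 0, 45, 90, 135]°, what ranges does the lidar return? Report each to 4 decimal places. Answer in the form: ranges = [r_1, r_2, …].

ranges = [0.7000, 0.3623, 0.4041, 0.3416, 0.3811, 2.7435, 1.9053]

beam 1: φ=-135°, α=300°
  cosα=0.5000 sinα=-0.8660 | (6,4) | tMaxX 0.7000 tMaxY 0.7736 | tΔX 2.0000 tΔY 1.1547
    t=0.7000 [x] (7,4) — stop
  → r_1 = 0.7000
beam 2: φ=-90°, α=345°
  cosα=0.9659 sinα=-0.2588 | (6,4) | tMaxX 0.3623 tMaxY 2.5887 | tΔX 1.0353 tΔY 3.8637
    t=0.3623 [x] (7,4) — stop
  → r_2 = 0.3623
beam 3: φ=-45°, α=30°
  cosα=0.8660 sinα=0.5000 | (6,4) | tMaxX 0.4041 tMaxY 0.6600 | tΔX 1.1547 tΔY 2.0000
    t=0.4041 [x] (7,4) — stop
  → r_3 = 0.4041
beam 4: φ=0°, α=75°
  cosα=0.2588 sinα=0.9659 | (6,4) | tMaxX 1.3523 tMaxY 0.3416 | tΔX 3.8637 tΔY 1.0353
    t=0.3416 [y] (6,5) — stop
  → r_4 = 0.3416
beam 5: φ=45°, α=120°
  cosα=-0.5000 sinα=0.8660 | (6,4) | tMaxX 1.3000 tMaxY 0.3811 | tΔX 2.0000 tΔY 1.1547
    t=0.3811 [y] (6,5) — stop
  → r_5 = 0.3811
beam 6: φ=90°, α=165°
  cosα=-0.9659 sinα=0.2588 | (6,4) | tMaxX 0.6729 tMaxY 1.2750 | tΔX 1.0353 tΔY 3.8637
    t=0.6729 [x] (5,4)
    t=1.2750 [y] (5,5)
    t=1.7082 [x] (4,5)
    t=2.7435 [x] (3,5) — stop
  → r_6 = 2.7435
beam 7: φ=135°, α=210°
  cosα=-0.8660 sinα=-0.5000 | (6,4) | tMaxX 0.7506 tMaxY 1.3400 | tΔX 1.1547 tΔY 2.0000
    t=0.7506 [x] (5,4)
    t=1.3400 [y] (5,3)
    t=1.9053 [x] (4,3) — stop
  → r_7 = 1.9053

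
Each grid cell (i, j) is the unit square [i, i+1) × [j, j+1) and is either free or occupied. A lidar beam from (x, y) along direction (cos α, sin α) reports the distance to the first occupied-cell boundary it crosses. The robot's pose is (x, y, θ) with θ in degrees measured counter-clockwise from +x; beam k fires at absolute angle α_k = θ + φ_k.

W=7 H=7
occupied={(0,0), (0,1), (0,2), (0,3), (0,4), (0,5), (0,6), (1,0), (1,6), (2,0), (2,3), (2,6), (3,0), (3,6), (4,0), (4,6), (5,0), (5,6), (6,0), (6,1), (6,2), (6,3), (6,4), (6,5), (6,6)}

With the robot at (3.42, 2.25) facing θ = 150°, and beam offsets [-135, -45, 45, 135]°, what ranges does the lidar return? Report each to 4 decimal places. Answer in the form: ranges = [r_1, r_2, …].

beam 1: φ=-135°, α=15°
  d=(0.9659,0.2588)  start (3,2)  tX=0.6005 tY=2.8978  stride 1/|dx|=1.0353 1/|dy|=3.8637
    cross x-line → (4,2), t=0.6005
    cross x-line → (5,2), t=1.6357
    cross x-line → (6,2), t=2.6710 (wall)
  → r_1 = 2.6710
beam 2: φ=-45°, α=105°
  d=(-0.2588,0.9659)  start (3,2)  tX=1.6228 tY=0.7765  stride 1/|dx|=3.8637 1/|dy|=1.0353
    cross y-line → (3,3), t=0.7765
    cross x-line → (2,3), t=1.6228 (wall)
  → r_2 = 1.6228
beam 3: φ=45°, α=195°
  d=(-0.9659,-0.2588)  start (3,2)  tX=0.4348 tY=0.9659  stride 1/|dx|=1.0353 1/|dy|=3.8637
    cross x-line → (2,2), t=0.4348
    cross y-line → (2,1), t=0.9659
    cross x-line → (1,1), t=1.4701
    cross x-line → (0,1), t=2.5054 (wall)
  → r_3 = 2.5054
beam 4: φ=135°, α=285°
  d=(0.2588,-0.9659)  start (3,2)  tX=2.2409 tY=0.2588  stride 1/|dx|=3.8637 1/|dy|=1.0353
    cross y-line → (3,1), t=0.2588
    cross y-line → (3,0), t=1.2941 (wall)
  → r_4 = 1.2941

ranges = [2.6710, 1.6228, 2.5054, 1.2941]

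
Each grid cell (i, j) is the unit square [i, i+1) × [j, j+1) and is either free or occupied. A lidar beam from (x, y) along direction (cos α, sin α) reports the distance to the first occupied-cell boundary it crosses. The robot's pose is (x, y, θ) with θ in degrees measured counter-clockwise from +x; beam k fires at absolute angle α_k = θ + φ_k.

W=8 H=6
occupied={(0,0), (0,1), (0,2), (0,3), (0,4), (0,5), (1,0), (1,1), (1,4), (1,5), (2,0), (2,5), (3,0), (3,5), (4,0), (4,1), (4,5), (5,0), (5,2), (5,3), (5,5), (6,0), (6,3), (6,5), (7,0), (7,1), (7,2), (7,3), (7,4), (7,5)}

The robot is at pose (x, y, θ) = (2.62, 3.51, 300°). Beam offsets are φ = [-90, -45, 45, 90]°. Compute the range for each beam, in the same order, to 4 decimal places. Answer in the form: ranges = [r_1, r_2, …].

ranges = [1.8706, 2.3955, 2.4640, 2.9800]

beam 1: φ=-90°, α=210°
  dir = (cos 210°, sin 210°) = (-0.8660, -0.5000); from cell (2,3)
  next x-line at t=0.7159, next y-line at t=1.0200; Δt_x=1.1547, Δt_y=2.0000
    x: enter (1,3) at t=0.7159
    y: enter (1,2) at t=1.0200
    x: enter (0,2) at t=1.8706 ← occupied
  → r_1 = 1.8706
beam 2: φ=-45°, α=255°
  dir = (cos 255°, sin 255°) = (-0.2588, -0.9659); from cell (2,3)
  next x-line at t=2.3955, next y-line at t=0.5280; Δt_x=3.8637, Δt_y=1.0353
    y: enter (2,2) at t=0.5280
    y: enter (2,1) at t=1.5633
    x: enter (1,1) at t=2.3955 ← occupied
  → r_2 = 2.3955
beam 3: φ=45°, α=345°
  dir = (cos 345°, sin 345°) = (0.9659, -0.2588); from cell (2,3)
  next x-line at t=0.3934, next y-line at t=1.9705; Δt_x=1.0353, Δt_y=3.8637
    x: enter (3,3) at t=0.3934
    x: enter (4,3) at t=1.4287
    y: enter (4,2) at t=1.9705
    x: enter (5,2) at t=2.4640 ← occupied
  → r_3 = 2.4640
beam 4: φ=90°, α=30°
  dir = (cos 30°, sin 30°) = (0.8660, 0.5000); from cell (2,3)
  next x-line at t=0.4388, next y-line at t=0.9800; Δt_x=1.1547, Δt_y=2.0000
    x: enter (3,3) at t=0.4388
    y: enter (3,4) at t=0.9800
    x: enter (4,4) at t=1.5935
    x: enter (5,4) at t=2.7482
    y: enter (5,5) at t=2.9800 ← occupied
  → r_4 = 2.9800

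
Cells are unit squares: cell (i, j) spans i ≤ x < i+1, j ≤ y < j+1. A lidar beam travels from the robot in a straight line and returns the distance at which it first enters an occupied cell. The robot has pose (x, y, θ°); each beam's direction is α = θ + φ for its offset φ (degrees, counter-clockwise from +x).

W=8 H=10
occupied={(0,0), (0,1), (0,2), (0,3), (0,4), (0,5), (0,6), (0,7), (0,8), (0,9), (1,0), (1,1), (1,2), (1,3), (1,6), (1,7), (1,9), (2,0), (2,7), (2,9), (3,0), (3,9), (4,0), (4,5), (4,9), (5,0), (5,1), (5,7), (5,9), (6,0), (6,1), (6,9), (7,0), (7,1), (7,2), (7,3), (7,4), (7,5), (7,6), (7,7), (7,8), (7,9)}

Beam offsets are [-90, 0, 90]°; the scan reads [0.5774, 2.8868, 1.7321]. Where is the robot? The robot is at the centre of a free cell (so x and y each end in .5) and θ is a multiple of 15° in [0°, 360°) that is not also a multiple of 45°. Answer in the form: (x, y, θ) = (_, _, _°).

(x, y, θ) = (2.5, 6.5, 240°)

Candidates: 38 free-cell centres × 16 headings = 608 poses. Raycast each; keep the one whose scan matches to 4 dp.
  (6.5, 6.5, 195°): beam 1 = 2.5882 ≠ 0.5774 ✗
  (2.5, 2.5, 285°): beam 1 = 0.5176 ≠ 0.5774 ✗
  (3.5, 2.5, 30°): beam 1 = 1.7321 ≠ 0.5774 ✗
  (2.5, 6.5, 300°): beam 2 = 5.1962 ≠ 2.8868 ✗
  (2.5, 6.5, 150°): beam 2 = 0.5774 ≠ 2.8868 ✗
  …
  (2.5, 6.5, 240°): r_1=0.5774, r_2=2.8868, r_3=1.7321 — all match ✓
Unique over the lattice → pose = (2.5, 6.5, 240°).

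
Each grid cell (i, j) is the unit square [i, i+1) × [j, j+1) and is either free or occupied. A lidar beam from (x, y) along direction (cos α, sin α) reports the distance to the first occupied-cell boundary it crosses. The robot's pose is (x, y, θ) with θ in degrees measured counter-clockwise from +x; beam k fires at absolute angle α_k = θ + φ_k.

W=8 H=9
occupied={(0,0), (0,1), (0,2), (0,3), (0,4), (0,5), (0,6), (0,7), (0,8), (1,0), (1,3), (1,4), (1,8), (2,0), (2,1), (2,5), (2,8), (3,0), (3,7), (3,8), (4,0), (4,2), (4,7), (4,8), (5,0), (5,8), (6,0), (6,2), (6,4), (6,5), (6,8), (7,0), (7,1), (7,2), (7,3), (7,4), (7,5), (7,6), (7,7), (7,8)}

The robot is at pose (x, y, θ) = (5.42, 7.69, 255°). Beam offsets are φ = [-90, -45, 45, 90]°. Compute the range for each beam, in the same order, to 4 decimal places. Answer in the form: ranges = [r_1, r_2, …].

ranges = [0.4348, 0.4850, 1.9514, 1.6357]

beam 1: φ=-90°, α=165°
  d=(-0.9659,0.2588)  start (5,7)  tX=0.4348 tY=1.1977  stride 1/|dx|=1.0353 1/|dy|=3.8637
    cross x-line → (4,7), t=0.4348 (wall)
  → r_1 = 0.4348
beam 2: φ=-45°, α=210°
  d=(-0.8660,-0.5000)  start (5,7)  tX=0.4850 tY=1.3800  stride 1/|dx|=1.1547 1/|dy|=2.0000
    cross x-line → (4,7), t=0.4850 (wall)
  → r_2 = 0.4850
beam 3: φ=45°, α=300°
  d=(0.5000,-0.8660)  start (5,7)  tX=1.1600 tY=0.7967  stride 1/|dx|=2.0000 1/|dy|=1.1547
    cross y-line → (5,6), t=0.7967
    cross x-line → (6,6), t=1.1600
    cross y-line → (6,5), t=1.9514 (wall)
  → r_3 = 1.9514
beam 4: φ=90°, α=345°
  d=(0.9659,-0.2588)  start (5,7)  tX=0.6005 tY=2.6660  stride 1/|dx|=1.0353 1/|dy|=3.8637
    cross x-line → (6,7), t=0.6005
    cross x-line → (7,7), t=1.6357 (wall)
  → r_4 = 1.6357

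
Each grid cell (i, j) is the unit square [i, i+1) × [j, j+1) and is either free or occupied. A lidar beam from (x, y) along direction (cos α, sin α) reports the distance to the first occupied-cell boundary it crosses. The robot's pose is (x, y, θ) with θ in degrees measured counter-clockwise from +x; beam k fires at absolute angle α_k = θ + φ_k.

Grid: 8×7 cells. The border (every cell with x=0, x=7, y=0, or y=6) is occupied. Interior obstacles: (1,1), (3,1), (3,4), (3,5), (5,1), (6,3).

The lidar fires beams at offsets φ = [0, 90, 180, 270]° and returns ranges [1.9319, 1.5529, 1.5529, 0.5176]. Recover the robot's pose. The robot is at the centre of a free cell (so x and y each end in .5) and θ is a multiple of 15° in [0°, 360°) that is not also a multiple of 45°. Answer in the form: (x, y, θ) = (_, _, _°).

(x, y, θ) = (1.5, 4.5, 255°)

Enumerate (i+0.5, j+0.5, θ) over the 24 free cells and 16 admissible headings. For each, cast all 4 beams and compare to the given ranges.
  (5.5, 2.5, 165°): beam 1 = 4.6587 ≠ 1.9319 ✗
  (4.5, 5.5, 255°): beam 1 = 3.6235 ≠ 1.9319 ✗
  (5.5, 3.5, 150°): beam 1 = 1.7321 ≠ 1.9319 ✗
  (1.5, 3.5, 15°): beam 2 = 1.9319 ≠ 1.5529 ✗
  …
  (1.5, 4.5, 255°): r_1=1.9319, r_2=1.5529, r_3=1.5529, r_4=0.5176 — all match ✓
Only this pose fits every beam.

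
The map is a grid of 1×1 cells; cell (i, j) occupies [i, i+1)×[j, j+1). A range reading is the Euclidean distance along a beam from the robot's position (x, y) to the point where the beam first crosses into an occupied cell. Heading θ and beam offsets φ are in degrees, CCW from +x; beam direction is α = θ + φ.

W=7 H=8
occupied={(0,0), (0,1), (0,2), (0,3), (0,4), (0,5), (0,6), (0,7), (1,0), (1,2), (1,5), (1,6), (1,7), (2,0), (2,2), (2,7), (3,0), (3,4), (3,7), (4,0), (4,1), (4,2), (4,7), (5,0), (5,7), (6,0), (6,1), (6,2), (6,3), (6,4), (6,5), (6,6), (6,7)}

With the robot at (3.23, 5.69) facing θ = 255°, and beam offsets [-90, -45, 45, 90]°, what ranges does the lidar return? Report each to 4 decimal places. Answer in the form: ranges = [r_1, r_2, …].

ranges = [1.2734, 2.5750, 0.7967, 2.8677]

beam 1: φ=-90°, α=165°
  d=(-0.9659,0.2588)  start (3,5)  tX=0.2381 tY=1.1977  stride 1/|dx|=1.0353 1/|dy|=3.8637
    cross x-line → (2,5), t=0.2381
    cross y-line → (2,6), t=1.1977
    cross x-line → (1,6), t=1.2734 (wall)
  → r_1 = 1.2734
beam 2: φ=-45°, α=210°
  d=(-0.8660,-0.5000)  start (3,5)  tX=0.2656 tY=1.3800  stride 1/|dx|=1.1547 1/|dy|=2.0000
    cross x-line → (2,5), t=0.2656
    cross y-line → (2,4), t=1.3800
    cross x-line → (1,4), t=1.4203
    cross x-line → (0,4), t=2.5750 (wall)
  → r_2 = 2.5750
beam 3: φ=45°, α=300°
  d=(0.5000,-0.8660)  start (3,5)  tX=1.5400 tY=0.7967  stride 1/|dx|=2.0000 1/|dy|=1.1547
    cross y-line → (3,4), t=0.7967 (wall)
  → r_3 = 0.7967
beam 4: φ=90°, α=345°
  d=(0.9659,-0.2588)  start (3,5)  tX=0.7972 tY=2.6660  stride 1/|dx|=1.0353 1/|dy|=3.8637
    cross x-line → (4,5), t=0.7972
    cross x-line → (5,5), t=1.8324
    cross y-line → (5,4), t=2.6660
    cross x-line → (6,4), t=2.8677 (wall)
  → r_4 = 2.8677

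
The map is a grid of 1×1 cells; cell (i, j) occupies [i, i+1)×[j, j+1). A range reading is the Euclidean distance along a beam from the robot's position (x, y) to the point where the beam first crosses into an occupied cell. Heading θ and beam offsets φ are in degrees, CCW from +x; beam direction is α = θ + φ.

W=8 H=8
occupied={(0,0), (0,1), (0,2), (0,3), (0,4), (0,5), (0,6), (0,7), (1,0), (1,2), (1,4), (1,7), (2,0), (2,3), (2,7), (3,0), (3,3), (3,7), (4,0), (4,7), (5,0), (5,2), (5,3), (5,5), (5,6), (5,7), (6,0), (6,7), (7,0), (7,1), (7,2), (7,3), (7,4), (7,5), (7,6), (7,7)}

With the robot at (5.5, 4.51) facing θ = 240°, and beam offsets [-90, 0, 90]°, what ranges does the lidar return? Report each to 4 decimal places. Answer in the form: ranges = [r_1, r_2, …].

beam 1: φ=-90°, α=150°
  dir = (cos 150°, sin 150°) = (-0.8660, 0.5000); from cell (5,4)
  next x-line at t=0.5774, next y-line at t=0.9800; Δt_x=1.1547, Δt_y=2.0000
    x: enter (4,4) at t=0.5774
    y: enter (4,5) at t=0.9800
    x: enter (3,5) at t=1.7321
    x: enter (2,5) at t=2.8868
    y: enter (2,6) at t=2.9800
    x: enter (1,6) at t=4.0415
    y: enter (1,7) at t=4.9800 ← occupied
  → r_1 = 4.9800
beam 2: φ=0°, α=240°
  dir = (cos 240°, sin 240°) = (-0.5000, -0.8660); from cell (5,4)
  next x-line at t=1.0000, next y-line at t=0.5889; Δt_x=2.0000, Δt_y=1.1547
    y: enter (5,3) at t=0.5889 ← occupied
  → r_2 = 0.5889
beam 3: φ=90°, α=330°
  dir = (cos 330°, sin 330°) = (0.8660, -0.5000); from cell (5,4)
  next x-line at t=0.5774, next y-line at t=1.0200; Δt_x=1.1547, Δt_y=2.0000
    x: enter (6,4) at t=0.5774
    y: enter (6,3) at t=1.0200
    x: enter (7,3) at t=1.7321 ← occupied
  → r_3 = 1.7321

ranges = [4.9800, 0.5889, 1.7321]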